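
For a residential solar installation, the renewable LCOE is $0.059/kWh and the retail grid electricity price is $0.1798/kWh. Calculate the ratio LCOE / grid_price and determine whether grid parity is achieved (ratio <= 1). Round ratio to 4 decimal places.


Compare LCOE to grid price:
  LCOE = $0.059/kWh, Grid price = $0.1798/kWh
  Ratio = LCOE / grid_price = 0.059 / 0.1798 = 0.3281
  Grid parity achieved (ratio <= 1)? yes

0.3281


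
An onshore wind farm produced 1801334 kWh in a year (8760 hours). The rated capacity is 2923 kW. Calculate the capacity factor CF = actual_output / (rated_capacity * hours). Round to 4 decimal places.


Capacity factor = actual output / maximum possible output
Maximum possible = rated * hours = 2923 * 8760 = 25605480 kWh
CF = 1801334 / 25605480
CF = 0.0703

0.0703


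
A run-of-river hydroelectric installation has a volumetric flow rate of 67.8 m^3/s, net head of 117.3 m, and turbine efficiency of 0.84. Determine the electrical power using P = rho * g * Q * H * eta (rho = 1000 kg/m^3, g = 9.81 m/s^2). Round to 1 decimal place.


Apply the hydropower formula P = rho * g * Q * H * eta
rho * g = 1000 * 9.81 = 9810.0
P = 9810.0 * 67.8 * 117.3 * 0.84
P = 65535406.8 W

65535406.8


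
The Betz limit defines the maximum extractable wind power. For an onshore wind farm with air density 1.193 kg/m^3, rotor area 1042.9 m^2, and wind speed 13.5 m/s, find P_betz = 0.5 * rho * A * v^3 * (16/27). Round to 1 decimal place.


The Betz coefficient Cp_max = 16/27 = 0.5926
v^3 = 13.5^3 = 2460.375
P_betz = 0.5 * rho * A * v^3 * Cp_max
P_betz = 0.5 * 1.193 * 1042.9 * 2460.375 * 0.5926
P_betz = 907007.0 W

907007.0


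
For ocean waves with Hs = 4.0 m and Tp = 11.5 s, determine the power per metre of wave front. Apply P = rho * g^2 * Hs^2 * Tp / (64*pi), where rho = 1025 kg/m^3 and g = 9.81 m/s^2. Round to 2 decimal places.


Apply wave power formula:
  g^2 = 9.81^2 = 96.2361
  Hs^2 = 4.0^2 = 16.0
  Numerator = rho * g^2 * Hs^2 * Tp = 1025 * 96.2361 * 16.0 * 11.5 = 18150128.46
  Denominator = 64 * pi = 201.0619
  P = 18150128.46 / 201.0619 = 90271.33 W/m

90271.33


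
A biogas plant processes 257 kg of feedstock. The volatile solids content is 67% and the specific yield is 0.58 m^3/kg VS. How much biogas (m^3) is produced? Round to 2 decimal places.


Compute volatile solids:
  VS = mass * VS_fraction = 257 * 0.67 = 172.19 kg
Calculate biogas volume:
  Biogas = VS * specific_yield = 172.19 * 0.58
  Biogas = 99.87 m^3

99.87


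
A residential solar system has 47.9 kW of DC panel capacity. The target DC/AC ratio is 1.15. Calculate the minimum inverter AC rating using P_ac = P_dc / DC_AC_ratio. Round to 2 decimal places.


The inverter AC capacity is determined by the DC/AC ratio.
Given: P_dc = 47.9 kW, DC/AC ratio = 1.15
P_ac = P_dc / ratio = 47.9 / 1.15
P_ac = 41.65 kW

41.65


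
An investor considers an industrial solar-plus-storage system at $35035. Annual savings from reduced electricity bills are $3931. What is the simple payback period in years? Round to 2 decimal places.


Simple payback period = initial cost / annual savings
Payback = 35035 / 3931
Payback = 8.91 years

8.91


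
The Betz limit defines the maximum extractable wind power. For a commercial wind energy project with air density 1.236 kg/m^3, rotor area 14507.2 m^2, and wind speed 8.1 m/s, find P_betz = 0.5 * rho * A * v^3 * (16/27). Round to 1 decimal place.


The Betz coefficient Cp_max = 16/27 = 0.5926
v^3 = 8.1^3 = 531.441
P_betz = 0.5 * rho * A * v^3 * Cp_max
P_betz = 0.5 * 1.236 * 14507.2 * 531.441 * 0.5926
P_betz = 2823471.1 W

2823471.1


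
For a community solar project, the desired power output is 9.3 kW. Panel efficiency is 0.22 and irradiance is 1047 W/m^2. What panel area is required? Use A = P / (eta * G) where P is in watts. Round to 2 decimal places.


Convert target power to watts: P = 9.3 * 1000 = 9300.0 W
Compute denominator: eta * G = 0.22 * 1047 = 230.34
Required area A = P / (eta * G) = 9300.0 / 230.34
A = 40.38 m^2

40.38


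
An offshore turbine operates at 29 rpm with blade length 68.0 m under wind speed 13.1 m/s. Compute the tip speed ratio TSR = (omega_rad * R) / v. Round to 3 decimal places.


Convert rotational speed to rad/s:
  omega = 29 * 2 * pi / 60 = 3.0369 rad/s
Compute tip speed:
  v_tip = omega * R = 3.0369 * 68.0 = 206.507 m/s
Tip speed ratio:
  TSR = v_tip / v_wind = 206.507 / 13.1 = 15.764

15.764


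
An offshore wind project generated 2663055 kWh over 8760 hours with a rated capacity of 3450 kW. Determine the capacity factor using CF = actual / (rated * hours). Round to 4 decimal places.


Capacity factor = actual output / maximum possible output
Maximum possible = rated * hours = 3450 * 8760 = 30222000 kWh
CF = 2663055 / 30222000
CF = 0.0881

0.0881


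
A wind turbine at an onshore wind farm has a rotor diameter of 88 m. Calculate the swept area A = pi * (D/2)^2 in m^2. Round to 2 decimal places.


Compute the rotor radius:
  r = D / 2 = 88 / 2 = 44.0 m
Calculate swept area:
  A = pi * r^2 = pi * 44.0^2
  A = 6082.12 m^2

6082.12


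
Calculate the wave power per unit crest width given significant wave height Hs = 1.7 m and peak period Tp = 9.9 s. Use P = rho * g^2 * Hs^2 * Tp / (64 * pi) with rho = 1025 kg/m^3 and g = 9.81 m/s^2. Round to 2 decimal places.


Apply wave power formula:
  g^2 = 9.81^2 = 96.2361
  Hs^2 = 1.7^2 = 2.89
  Numerator = rho * g^2 * Hs^2 * Tp = 1025 * 96.2361 * 2.89 * 9.9 = 2822246.33
  Denominator = 64 * pi = 201.0619
  P = 2822246.33 / 201.0619 = 14036.70 W/m

14036.70


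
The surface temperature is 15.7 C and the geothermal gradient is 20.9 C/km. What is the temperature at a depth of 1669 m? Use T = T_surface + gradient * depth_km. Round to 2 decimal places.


Convert depth to km: 1669 / 1000 = 1.669 km
Temperature increase = gradient * depth_km = 20.9 * 1.669 = 34.88 C
Temperature at depth = T_surface + delta_T = 15.7 + 34.88
T = 50.58 C

50.58


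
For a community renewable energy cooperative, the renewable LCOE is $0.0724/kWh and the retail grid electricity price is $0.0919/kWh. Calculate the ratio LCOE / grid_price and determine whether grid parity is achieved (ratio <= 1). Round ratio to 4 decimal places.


Compare LCOE to grid price:
  LCOE = $0.0724/kWh, Grid price = $0.0919/kWh
  Ratio = LCOE / grid_price = 0.0724 / 0.0919 = 0.7878
  Grid parity achieved (ratio <= 1)? yes

0.7878


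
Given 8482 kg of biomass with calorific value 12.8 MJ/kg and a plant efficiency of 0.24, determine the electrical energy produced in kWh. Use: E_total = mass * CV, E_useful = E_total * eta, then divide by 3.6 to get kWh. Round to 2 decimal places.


Total energy = mass * CV = 8482 * 12.8 = 108569.6 MJ
Useful energy = total * eta = 108569.6 * 0.24 = 26056.7 MJ
Convert to kWh: 26056.7 / 3.6
Useful energy = 7237.97 kWh

7237.97


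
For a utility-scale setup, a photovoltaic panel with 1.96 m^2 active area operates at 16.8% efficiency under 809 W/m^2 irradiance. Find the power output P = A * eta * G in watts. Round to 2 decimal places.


Use the solar power formula P = A * eta * G.
Given: A = 1.96 m^2, eta = 0.168, G = 809 W/m^2
P = 1.96 * 0.168 * 809
P = 266.39 W

266.39


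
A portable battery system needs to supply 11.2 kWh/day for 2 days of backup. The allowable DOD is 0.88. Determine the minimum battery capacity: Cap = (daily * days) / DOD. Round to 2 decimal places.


Total energy needed = daily * days = 11.2 * 2 = 22.4 kWh
Account for depth of discharge:
  Cap = total_energy / DOD = 22.4 / 0.88
  Cap = 25.45 kWh

25.45


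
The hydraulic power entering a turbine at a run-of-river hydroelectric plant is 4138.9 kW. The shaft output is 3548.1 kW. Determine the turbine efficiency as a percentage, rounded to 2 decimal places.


Turbine efficiency = (output power / input power) * 100
eta = (3548.1 / 4138.9) * 100
eta = 85.73%

85.73


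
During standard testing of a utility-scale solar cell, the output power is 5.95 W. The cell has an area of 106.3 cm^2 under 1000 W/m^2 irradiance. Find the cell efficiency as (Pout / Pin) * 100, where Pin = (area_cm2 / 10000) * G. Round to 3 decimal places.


First compute the input power:
  Pin = area_cm2 / 10000 * G = 106.3 / 10000 * 1000 = 10.63 W
Then compute efficiency:
  Efficiency = (Pout / Pin) * 100 = (5.95 / 10.63) * 100
  Efficiency = 55.974%

55.974


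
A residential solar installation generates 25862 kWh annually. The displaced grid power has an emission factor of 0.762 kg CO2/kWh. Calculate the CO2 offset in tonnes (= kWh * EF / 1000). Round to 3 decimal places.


CO2 offset in kg = generation * emission_factor
CO2 offset = 25862 * 0.762 = 19706.84 kg
Convert to tonnes:
  CO2 offset = 19706.84 / 1000 = 19.707 tonnes

19.707


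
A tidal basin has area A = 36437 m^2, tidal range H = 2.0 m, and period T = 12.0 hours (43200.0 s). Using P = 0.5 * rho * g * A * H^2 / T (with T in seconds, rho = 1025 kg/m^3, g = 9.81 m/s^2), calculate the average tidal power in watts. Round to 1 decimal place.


Convert period to seconds: T = 12.0 * 3600 = 43200.0 s
H^2 = 2.0^2 = 4.0
P = 0.5 * rho * g * A * H^2 / T
P = 0.5 * 1025 * 9.81 * 36437 * 4.0 / 43200.0
P = 16962.2 W

16962.2


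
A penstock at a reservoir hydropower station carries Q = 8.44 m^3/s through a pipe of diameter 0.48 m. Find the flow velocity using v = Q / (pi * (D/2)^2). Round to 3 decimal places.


Compute pipe cross-sectional area:
  A = pi * (D/2)^2 = pi * (0.48/2)^2 = 0.181 m^2
Calculate velocity:
  v = Q / A = 8.44 / 0.181
  v = 46.641 m/s

46.641


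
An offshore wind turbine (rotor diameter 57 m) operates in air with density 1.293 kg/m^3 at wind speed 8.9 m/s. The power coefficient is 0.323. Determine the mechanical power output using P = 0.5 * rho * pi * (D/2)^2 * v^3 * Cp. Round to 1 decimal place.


Step 1 -- Compute swept area:
  A = pi * (D/2)^2 = pi * (57/2)^2 = 2551.76 m^2
Step 2 -- Apply wind power equation:
  P = 0.5 * rho * A * v^3 * Cp
  v^3 = 8.9^3 = 704.969
  P = 0.5 * 1.293 * 2551.76 * 704.969 * 0.323
  P = 375647.6 W

375647.6


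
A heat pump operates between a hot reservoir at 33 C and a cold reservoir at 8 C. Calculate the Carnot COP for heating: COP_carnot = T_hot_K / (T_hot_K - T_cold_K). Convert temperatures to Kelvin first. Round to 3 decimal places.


Convert to Kelvin:
  T_hot = 33 + 273.15 = 306.15 K
  T_cold = 8 + 273.15 = 281.15 K
Apply Carnot COP formula:
  COP = T_hot_K / (T_hot_K - T_cold_K) = 306.15 / 25.0
  COP = 12.246

12.246


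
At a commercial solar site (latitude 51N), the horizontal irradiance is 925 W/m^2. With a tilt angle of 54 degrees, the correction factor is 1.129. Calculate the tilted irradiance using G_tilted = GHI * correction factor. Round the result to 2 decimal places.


Identify the given values:
  GHI = 925 W/m^2, tilt correction factor = 1.129
Apply the formula G_tilted = GHI * factor:
  G_tilted = 925 * 1.129
  G_tilted = 1044.33 W/m^2

1044.33


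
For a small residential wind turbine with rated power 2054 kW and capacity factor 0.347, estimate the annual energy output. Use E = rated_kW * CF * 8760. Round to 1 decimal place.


Annual energy = rated_kW * capacity_factor * hours_per_year
Given: P_rated = 2054 kW, CF = 0.347, hours = 8760
E = 2054 * 0.347 * 8760
E = 6243584.9 kWh

6243584.9


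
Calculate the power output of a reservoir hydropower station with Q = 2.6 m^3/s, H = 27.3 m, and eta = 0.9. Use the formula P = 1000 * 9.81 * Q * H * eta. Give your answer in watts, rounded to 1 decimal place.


Apply the hydropower formula P = rho * g * Q * H * eta
rho * g = 1000 * 9.81 = 9810.0
P = 9810.0 * 2.6 * 27.3 * 0.9
P = 626682.4 W

626682.4


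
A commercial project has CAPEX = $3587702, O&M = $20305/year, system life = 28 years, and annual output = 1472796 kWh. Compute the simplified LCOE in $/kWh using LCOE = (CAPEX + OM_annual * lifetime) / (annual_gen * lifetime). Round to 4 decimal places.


Total cost = CAPEX + OM * lifetime = 3587702 + 20305 * 28 = 3587702 + 568540 = 4156242
Total generation = annual * lifetime = 1472796 * 28 = 41238288 kWh
LCOE = 4156242 / 41238288
LCOE = 0.1008 $/kWh

0.1008


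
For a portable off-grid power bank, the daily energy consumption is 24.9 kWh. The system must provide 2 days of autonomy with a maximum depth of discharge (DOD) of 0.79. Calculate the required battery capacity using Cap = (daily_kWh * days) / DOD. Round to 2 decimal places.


Total energy needed = daily * days = 24.9 * 2 = 49.8 kWh
Account for depth of discharge:
  Cap = total_energy / DOD = 49.8 / 0.79
  Cap = 63.04 kWh

63.04


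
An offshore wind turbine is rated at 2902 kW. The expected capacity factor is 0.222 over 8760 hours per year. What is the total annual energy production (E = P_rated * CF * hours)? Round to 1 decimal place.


Annual energy = rated_kW * capacity_factor * hours_per_year
Given: P_rated = 2902 kW, CF = 0.222, hours = 8760
E = 2902 * 0.222 * 8760
E = 5643577.4 kWh

5643577.4


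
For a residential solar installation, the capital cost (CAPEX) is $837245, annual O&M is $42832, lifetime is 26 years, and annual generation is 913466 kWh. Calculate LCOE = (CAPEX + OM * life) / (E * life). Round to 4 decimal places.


Total cost = CAPEX + OM * lifetime = 837245 + 42832 * 26 = 837245 + 1113632 = 1950877
Total generation = annual * lifetime = 913466 * 26 = 23750116 kWh
LCOE = 1950877 / 23750116
LCOE = 0.0821 $/kWh

0.0821


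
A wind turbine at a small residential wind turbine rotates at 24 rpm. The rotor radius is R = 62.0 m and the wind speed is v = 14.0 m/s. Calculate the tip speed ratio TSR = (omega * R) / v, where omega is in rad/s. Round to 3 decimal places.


Convert rotational speed to rad/s:
  omega = 24 * 2 * pi / 60 = 2.5133 rad/s
Compute tip speed:
  v_tip = omega * R = 2.5133 * 62.0 = 155.823 m/s
Tip speed ratio:
  TSR = v_tip / v_wind = 155.823 / 14.0 = 11.130

11.130


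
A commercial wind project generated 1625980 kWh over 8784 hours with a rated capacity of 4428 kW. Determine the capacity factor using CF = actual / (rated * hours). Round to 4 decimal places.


Capacity factor = actual output / maximum possible output
Maximum possible = rated * hours = 4428 * 8784 = 38895552 kWh
CF = 1625980 / 38895552
CF = 0.0418

0.0418


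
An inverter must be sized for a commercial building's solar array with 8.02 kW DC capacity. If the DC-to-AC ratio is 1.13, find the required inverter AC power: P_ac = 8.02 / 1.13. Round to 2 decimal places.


The inverter AC capacity is determined by the DC/AC ratio.
Given: P_dc = 8.02 kW, DC/AC ratio = 1.13
P_ac = P_dc / ratio = 8.02 / 1.13
P_ac = 7.10 kW

7.10


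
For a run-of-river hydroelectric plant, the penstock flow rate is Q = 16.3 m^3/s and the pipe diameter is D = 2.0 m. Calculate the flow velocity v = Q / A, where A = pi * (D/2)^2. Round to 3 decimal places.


Compute pipe cross-sectional area:
  A = pi * (D/2)^2 = pi * (2.0/2)^2 = 3.1416 m^2
Calculate velocity:
  v = Q / A = 16.3 / 3.1416
  v = 5.188 m/s

5.188


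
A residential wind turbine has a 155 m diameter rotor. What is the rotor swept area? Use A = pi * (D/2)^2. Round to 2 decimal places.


Compute the rotor radius:
  r = D / 2 = 155 / 2 = 77.5 m
Calculate swept area:
  A = pi * r^2 = pi * 77.5^2
  A = 18869.19 m^2

18869.19


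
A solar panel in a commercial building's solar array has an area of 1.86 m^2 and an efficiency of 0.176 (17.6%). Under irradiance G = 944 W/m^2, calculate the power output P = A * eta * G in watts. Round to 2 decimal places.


Use the solar power formula P = A * eta * G.
Given: A = 1.86 m^2, eta = 0.176, G = 944 W/m^2
P = 1.86 * 0.176 * 944
P = 309.03 W

309.03


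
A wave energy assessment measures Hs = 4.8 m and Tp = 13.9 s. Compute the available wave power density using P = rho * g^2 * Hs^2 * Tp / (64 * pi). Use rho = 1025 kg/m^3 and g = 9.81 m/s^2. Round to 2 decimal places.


Apply wave power formula:
  g^2 = 9.81^2 = 96.2361
  Hs^2 = 4.8^2 = 23.04
  Numerator = rho * g^2 * Hs^2 * Tp = 1025 * 96.2361 * 23.04 * 13.9 = 31590693.15
  Denominator = 64 * pi = 201.0619
  P = 31590693.15 / 201.0619 = 157119.22 W/m

157119.22


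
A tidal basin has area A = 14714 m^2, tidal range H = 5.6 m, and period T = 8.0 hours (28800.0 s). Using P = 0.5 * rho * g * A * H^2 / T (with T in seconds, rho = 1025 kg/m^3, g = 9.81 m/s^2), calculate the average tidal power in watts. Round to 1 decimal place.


Convert period to seconds: T = 8.0 * 3600 = 28800.0 s
H^2 = 5.6^2 = 31.36
P = 0.5 * rho * g * A * H^2 / T
P = 0.5 * 1025 * 9.81 * 14714 * 31.36 / 28800.0
P = 80552.2 W

80552.2


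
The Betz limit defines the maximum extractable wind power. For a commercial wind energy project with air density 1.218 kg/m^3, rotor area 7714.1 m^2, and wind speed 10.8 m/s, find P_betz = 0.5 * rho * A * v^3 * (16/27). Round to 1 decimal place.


The Betz coefficient Cp_max = 16/27 = 0.5926
v^3 = 10.8^3 = 1259.712
P_betz = 0.5 * rho * A * v^3 * Cp_max
P_betz = 0.5 * 1.218 * 7714.1 * 1259.712 * 0.5926
P_betz = 3506953.8 W

3506953.8


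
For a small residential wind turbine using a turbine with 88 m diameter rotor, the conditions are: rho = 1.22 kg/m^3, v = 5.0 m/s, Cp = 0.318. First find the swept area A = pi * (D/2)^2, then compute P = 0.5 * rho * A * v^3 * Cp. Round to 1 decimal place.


Step 1 -- Compute swept area:
  A = pi * (D/2)^2 = pi * (88/2)^2 = 6082.12 m^2
Step 2 -- Apply wind power equation:
  P = 0.5 * rho * A * v^3 * Cp
  v^3 = 5.0^3 = 125.0
  P = 0.5 * 1.22 * 6082.12 * 125.0 * 0.318
  P = 147476.3 W

147476.3


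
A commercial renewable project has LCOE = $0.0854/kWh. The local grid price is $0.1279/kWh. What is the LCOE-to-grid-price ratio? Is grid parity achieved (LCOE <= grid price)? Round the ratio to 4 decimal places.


Compare LCOE to grid price:
  LCOE = $0.0854/kWh, Grid price = $0.1279/kWh
  Ratio = LCOE / grid_price = 0.0854 / 0.1279 = 0.6677
  Grid parity achieved (ratio <= 1)? yes

0.6677


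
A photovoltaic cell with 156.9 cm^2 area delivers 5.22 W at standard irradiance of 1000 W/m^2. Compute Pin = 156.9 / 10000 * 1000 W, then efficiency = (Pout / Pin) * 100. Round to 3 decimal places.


First compute the input power:
  Pin = area_cm2 / 10000 * G = 156.9 / 10000 * 1000 = 15.69 W
Then compute efficiency:
  Efficiency = (Pout / Pin) * 100 = (5.22 / 15.69) * 100
  Efficiency = 33.270%

33.270


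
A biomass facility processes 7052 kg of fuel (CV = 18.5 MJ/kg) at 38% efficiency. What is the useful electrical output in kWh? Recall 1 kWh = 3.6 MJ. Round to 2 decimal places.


Total energy = mass * CV = 7052 * 18.5 = 130462.0 MJ
Useful energy = total * eta = 130462.0 * 0.38 = 49575.56 MJ
Convert to kWh: 49575.56 / 3.6
Useful energy = 13770.99 kWh

13770.99


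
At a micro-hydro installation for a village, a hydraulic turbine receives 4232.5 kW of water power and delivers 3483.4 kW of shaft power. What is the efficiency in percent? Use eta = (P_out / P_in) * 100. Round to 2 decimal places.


Turbine efficiency = (output power / input power) * 100
eta = (3483.4 / 4232.5) * 100
eta = 82.30%

82.30


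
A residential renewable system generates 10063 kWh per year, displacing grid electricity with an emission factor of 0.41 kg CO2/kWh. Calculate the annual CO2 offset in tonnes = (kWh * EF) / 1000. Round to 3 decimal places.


CO2 offset in kg = generation * emission_factor
CO2 offset = 10063 * 0.41 = 4125.83 kg
Convert to tonnes:
  CO2 offset = 4125.83 / 1000 = 4.126 tonnes

4.126


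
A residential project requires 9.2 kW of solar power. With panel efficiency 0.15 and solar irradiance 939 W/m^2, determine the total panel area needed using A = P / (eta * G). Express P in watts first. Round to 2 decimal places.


Convert target power to watts: P = 9.2 * 1000 = 9200.0 W
Compute denominator: eta * G = 0.15 * 939 = 140.85
Required area A = P / (eta * G) = 9200.0 / 140.85
A = 65.32 m^2

65.32


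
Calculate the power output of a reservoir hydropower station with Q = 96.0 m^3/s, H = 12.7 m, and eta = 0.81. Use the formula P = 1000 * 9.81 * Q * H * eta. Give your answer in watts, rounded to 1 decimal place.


Apply the hydropower formula P = rho * g * Q * H * eta
rho * g = 1000 * 9.81 = 9810.0
P = 9810.0 * 96.0 * 12.7 * 0.81
P = 9687885.1 W

9687885.1


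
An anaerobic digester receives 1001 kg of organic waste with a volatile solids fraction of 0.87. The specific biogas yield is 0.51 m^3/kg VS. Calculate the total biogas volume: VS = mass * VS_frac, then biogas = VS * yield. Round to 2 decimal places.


Compute volatile solids:
  VS = mass * VS_fraction = 1001 * 0.87 = 870.87 kg
Calculate biogas volume:
  Biogas = VS * specific_yield = 870.87 * 0.51
  Biogas = 444.14 m^3

444.14


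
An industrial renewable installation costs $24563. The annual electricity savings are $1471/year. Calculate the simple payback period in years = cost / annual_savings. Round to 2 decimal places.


Simple payback period = initial cost / annual savings
Payback = 24563 / 1471
Payback = 16.70 years

16.70


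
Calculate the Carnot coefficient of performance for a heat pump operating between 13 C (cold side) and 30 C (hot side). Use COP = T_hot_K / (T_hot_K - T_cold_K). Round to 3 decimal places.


Convert to Kelvin:
  T_hot = 30 + 273.15 = 303.15 K
  T_cold = 13 + 273.15 = 286.15 K
Apply Carnot COP formula:
  COP = T_hot_K / (T_hot_K - T_cold_K) = 303.15 / 17.0
  COP = 17.832

17.832


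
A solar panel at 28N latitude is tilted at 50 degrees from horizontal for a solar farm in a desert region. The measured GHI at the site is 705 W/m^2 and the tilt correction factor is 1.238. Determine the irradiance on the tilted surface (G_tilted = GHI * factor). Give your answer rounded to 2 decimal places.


Identify the given values:
  GHI = 705 W/m^2, tilt correction factor = 1.238
Apply the formula G_tilted = GHI * factor:
  G_tilted = 705 * 1.238
  G_tilted = 872.79 W/m^2

872.79


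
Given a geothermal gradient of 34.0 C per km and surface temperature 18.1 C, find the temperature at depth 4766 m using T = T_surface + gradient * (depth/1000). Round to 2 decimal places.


Convert depth to km: 4766 / 1000 = 4.766 km
Temperature increase = gradient * depth_km = 34.0 * 4.766 = 162.04 C
Temperature at depth = T_surface + delta_T = 18.1 + 162.04
T = 180.14 C

180.14


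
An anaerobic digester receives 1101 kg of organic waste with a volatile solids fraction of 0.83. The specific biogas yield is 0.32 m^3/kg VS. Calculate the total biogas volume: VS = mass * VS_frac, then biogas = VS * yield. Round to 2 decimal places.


Compute volatile solids:
  VS = mass * VS_fraction = 1101 * 0.83 = 913.83 kg
Calculate biogas volume:
  Biogas = VS * specific_yield = 913.83 * 0.32
  Biogas = 292.43 m^3

292.43


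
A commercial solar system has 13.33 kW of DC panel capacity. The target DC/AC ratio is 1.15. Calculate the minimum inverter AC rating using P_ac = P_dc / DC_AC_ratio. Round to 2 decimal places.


The inverter AC capacity is determined by the DC/AC ratio.
Given: P_dc = 13.33 kW, DC/AC ratio = 1.15
P_ac = P_dc / ratio = 13.33 / 1.15
P_ac = 11.59 kW

11.59


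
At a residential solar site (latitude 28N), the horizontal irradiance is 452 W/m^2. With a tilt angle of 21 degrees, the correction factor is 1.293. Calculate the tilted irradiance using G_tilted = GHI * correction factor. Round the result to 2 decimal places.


Identify the given values:
  GHI = 452 W/m^2, tilt correction factor = 1.293
Apply the formula G_tilted = GHI * factor:
  G_tilted = 452 * 1.293
  G_tilted = 584.44 W/m^2

584.44


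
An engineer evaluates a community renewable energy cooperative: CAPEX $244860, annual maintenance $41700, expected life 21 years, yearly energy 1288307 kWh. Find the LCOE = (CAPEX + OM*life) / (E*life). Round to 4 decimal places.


Total cost = CAPEX + OM * lifetime = 244860 + 41700 * 21 = 244860 + 875700 = 1120560
Total generation = annual * lifetime = 1288307 * 21 = 27054447 kWh
LCOE = 1120560 / 27054447
LCOE = 0.0414 $/kWh

0.0414


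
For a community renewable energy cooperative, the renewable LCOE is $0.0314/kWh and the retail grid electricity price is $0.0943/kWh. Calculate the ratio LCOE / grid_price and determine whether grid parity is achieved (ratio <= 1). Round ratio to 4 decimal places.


Compare LCOE to grid price:
  LCOE = $0.0314/kWh, Grid price = $0.0943/kWh
  Ratio = LCOE / grid_price = 0.0314 / 0.0943 = 0.3330
  Grid parity achieved (ratio <= 1)? yes

0.3330


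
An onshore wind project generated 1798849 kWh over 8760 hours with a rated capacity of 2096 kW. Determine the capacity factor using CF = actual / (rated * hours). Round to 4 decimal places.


Capacity factor = actual output / maximum possible output
Maximum possible = rated * hours = 2096 * 8760 = 18360960 kWh
CF = 1798849 / 18360960
CF = 0.0980

0.0980


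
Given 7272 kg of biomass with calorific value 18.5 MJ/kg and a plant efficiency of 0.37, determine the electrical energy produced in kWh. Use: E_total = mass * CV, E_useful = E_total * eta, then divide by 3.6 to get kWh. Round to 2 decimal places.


Total energy = mass * CV = 7272 * 18.5 = 134532.0 MJ
Useful energy = total * eta = 134532.0 * 0.37 = 49776.84 MJ
Convert to kWh: 49776.84 / 3.6
Useful energy = 13826.90 kWh

13826.90


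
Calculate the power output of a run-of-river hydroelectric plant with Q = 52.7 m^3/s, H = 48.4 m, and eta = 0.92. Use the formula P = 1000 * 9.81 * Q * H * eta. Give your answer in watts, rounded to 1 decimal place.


Apply the hydropower formula P = rho * g * Q * H * eta
rho * g = 1000 * 9.81 = 9810.0
P = 9810.0 * 52.7 * 48.4 * 0.92
P = 23020397.1 W

23020397.1


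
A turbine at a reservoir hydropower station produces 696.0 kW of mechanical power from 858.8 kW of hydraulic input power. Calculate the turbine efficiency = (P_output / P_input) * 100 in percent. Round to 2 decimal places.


Turbine efficiency = (output power / input power) * 100
eta = (696.0 / 858.8) * 100
eta = 81.04%

81.04


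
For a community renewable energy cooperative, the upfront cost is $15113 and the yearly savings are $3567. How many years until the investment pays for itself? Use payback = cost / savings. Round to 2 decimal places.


Simple payback period = initial cost / annual savings
Payback = 15113 / 3567
Payback = 4.24 years

4.24


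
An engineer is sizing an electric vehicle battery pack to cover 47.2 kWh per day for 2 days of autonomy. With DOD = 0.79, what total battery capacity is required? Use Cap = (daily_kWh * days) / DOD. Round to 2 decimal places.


Total energy needed = daily * days = 47.2 * 2 = 94.4 kWh
Account for depth of discharge:
  Cap = total_energy / DOD = 94.4 / 0.79
  Cap = 119.49 kWh

119.49


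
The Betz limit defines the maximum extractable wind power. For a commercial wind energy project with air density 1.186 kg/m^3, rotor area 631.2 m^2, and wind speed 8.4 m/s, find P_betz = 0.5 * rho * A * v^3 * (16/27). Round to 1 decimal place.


The Betz coefficient Cp_max = 16/27 = 0.5926
v^3 = 8.4^3 = 592.704
P_betz = 0.5 * rho * A * v^3 * Cp_max
P_betz = 0.5 * 1.186 * 631.2 * 592.704 * 0.5926
P_betz = 131466.7 W

131466.7


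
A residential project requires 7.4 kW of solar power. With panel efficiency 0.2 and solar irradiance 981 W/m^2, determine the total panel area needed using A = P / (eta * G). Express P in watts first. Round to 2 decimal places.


Convert target power to watts: P = 7.4 * 1000 = 7400.0 W
Compute denominator: eta * G = 0.2 * 981 = 196.2
Required area A = P / (eta * G) = 7400.0 / 196.2
A = 37.72 m^2

37.72


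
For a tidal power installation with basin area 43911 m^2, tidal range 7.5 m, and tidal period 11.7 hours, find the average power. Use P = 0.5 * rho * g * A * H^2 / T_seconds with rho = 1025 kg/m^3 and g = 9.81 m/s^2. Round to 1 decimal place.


Convert period to seconds: T = 11.7 * 3600 = 42120.0 s
H^2 = 7.5^2 = 56.25
P = 0.5 * rho * g * A * H^2 / T
P = 0.5 * 1025 * 9.81 * 43911 * 56.25 / 42120.0
P = 294829.1 W

294829.1


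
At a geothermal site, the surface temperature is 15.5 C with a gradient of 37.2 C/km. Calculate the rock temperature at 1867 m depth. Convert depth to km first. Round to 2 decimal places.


Convert depth to km: 1867 / 1000 = 1.867 km
Temperature increase = gradient * depth_km = 37.2 * 1.867 = 69.45 C
Temperature at depth = T_surface + delta_T = 15.5 + 69.45
T = 84.95 C

84.95


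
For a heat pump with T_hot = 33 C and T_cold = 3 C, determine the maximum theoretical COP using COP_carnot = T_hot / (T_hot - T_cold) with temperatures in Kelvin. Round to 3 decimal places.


Convert to Kelvin:
  T_hot = 33 + 273.15 = 306.15 K
  T_cold = 3 + 273.15 = 276.15 K
Apply Carnot COP formula:
  COP = T_hot_K / (T_hot_K - T_cold_K) = 306.15 / 30.0
  COP = 10.205

10.205


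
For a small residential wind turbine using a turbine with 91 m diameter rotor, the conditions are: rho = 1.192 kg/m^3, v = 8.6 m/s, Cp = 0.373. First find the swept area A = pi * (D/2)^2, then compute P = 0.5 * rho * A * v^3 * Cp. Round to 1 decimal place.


Step 1 -- Compute swept area:
  A = pi * (D/2)^2 = pi * (91/2)^2 = 6503.88 m^2
Step 2 -- Apply wind power equation:
  P = 0.5 * rho * A * v^3 * Cp
  v^3 = 8.6^3 = 636.056
  P = 0.5 * 1.192 * 6503.88 * 636.056 * 0.373
  P = 919651.1 W

919651.1


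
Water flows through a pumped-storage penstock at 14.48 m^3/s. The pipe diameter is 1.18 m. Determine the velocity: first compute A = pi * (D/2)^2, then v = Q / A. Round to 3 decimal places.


Compute pipe cross-sectional area:
  A = pi * (D/2)^2 = pi * (1.18/2)^2 = 1.0936 m^2
Calculate velocity:
  v = Q / A = 14.48 / 1.0936
  v = 13.241 m/s

13.241


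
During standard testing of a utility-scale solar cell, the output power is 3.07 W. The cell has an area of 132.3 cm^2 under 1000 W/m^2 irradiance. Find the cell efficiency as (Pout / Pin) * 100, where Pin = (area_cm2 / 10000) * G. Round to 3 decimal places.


First compute the input power:
  Pin = area_cm2 / 10000 * G = 132.3 / 10000 * 1000 = 13.23 W
Then compute efficiency:
  Efficiency = (Pout / Pin) * 100 = (3.07 / 13.23) * 100
  Efficiency = 23.205%

23.205


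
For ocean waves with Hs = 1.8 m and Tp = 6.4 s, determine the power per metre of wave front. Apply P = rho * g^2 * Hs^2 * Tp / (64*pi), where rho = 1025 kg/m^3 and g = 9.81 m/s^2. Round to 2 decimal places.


Apply wave power formula:
  g^2 = 9.81^2 = 96.2361
  Hs^2 = 1.8^2 = 3.24
  Numerator = rho * g^2 * Hs^2 * Tp = 1025 * 96.2361 * 3.24 * 6.4 = 2045440.56
  Denominator = 64 * pi = 201.0619
  P = 2045440.56 / 201.0619 = 10173.19 W/m

10173.19


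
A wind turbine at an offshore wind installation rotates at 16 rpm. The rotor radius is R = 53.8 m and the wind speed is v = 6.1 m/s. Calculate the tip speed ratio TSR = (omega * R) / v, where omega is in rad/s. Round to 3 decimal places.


Convert rotational speed to rad/s:
  omega = 16 * 2 * pi / 60 = 1.6755 rad/s
Compute tip speed:
  v_tip = omega * R = 1.6755 * 53.8 = 90.143 m/s
Tip speed ratio:
  TSR = v_tip / v_wind = 90.143 / 6.1 = 14.778

14.778


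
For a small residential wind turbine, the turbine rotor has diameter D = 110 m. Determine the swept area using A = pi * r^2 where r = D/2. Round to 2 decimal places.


Compute the rotor radius:
  r = D / 2 = 110 / 2 = 55.0 m
Calculate swept area:
  A = pi * r^2 = pi * 55.0^2
  A = 9503.32 m^2

9503.32


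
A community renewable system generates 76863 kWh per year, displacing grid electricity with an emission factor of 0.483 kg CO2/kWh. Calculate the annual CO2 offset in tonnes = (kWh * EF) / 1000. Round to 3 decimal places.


CO2 offset in kg = generation * emission_factor
CO2 offset = 76863 * 0.483 = 37124.83 kg
Convert to tonnes:
  CO2 offset = 37124.83 / 1000 = 37.125 tonnes

37.125


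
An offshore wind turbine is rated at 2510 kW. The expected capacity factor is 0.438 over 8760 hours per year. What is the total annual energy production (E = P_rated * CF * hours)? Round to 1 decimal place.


Annual energy = rated_kW * capacity_factor * hours_per_year
Given: P_rated = 2510 kW, CF = 0.438, hours = 8760
E = 2510 * 0.438 * 8760
E = 9630568.8 kWh

9630568.8


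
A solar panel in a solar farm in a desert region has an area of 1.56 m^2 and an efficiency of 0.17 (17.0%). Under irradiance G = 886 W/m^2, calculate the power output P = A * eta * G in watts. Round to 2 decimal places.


Use the solar power formula P = A * eta * G.
Given: A = 1.56 m^2, eta = 0.17, G = 886 W/m^2
P = 1.56 * 0.17 * 886
P = 234.97 W

234.97


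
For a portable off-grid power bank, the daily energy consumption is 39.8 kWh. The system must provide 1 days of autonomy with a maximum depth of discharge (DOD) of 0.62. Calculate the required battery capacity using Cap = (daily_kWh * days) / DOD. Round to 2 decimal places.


Total energy needed = daily * days = 39.8 * 1 = 39.8 kWh
Account for depth of discharge:
  Cap = total_energy / DOD = 39.8 / 0.62
  Cap = 64.19 kWh

64.19


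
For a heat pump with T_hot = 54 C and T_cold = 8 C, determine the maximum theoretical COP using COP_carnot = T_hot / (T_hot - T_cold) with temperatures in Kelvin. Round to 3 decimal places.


Convert to Kelvin:
  T_hot = 54 + 273.15 = 327.15 K
  T_cold = 8 + 273.15 = 281.15 K
Apply Carnot COP formula:
  COP = T_hot_K / (T_hot_K - T_cold_K) = 327.15 / 46.0
  COP = 7.112

7.112


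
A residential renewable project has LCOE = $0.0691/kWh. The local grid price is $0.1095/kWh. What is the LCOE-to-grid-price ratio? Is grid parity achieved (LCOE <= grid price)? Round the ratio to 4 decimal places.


Compare LCOE to grid price:
  LCOE = $0.0691/kWh, Grid price = $0.1095/kWh
  Ratio = LCOE / grid_price = 0.0691 / 0.1095 = 0.6311
  Grid parity achieved (ratio <= 1)? yes

0.6311


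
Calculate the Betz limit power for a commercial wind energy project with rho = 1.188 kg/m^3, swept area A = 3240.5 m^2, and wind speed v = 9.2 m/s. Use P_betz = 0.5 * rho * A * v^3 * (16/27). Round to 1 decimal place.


The Betz coefficient Cp_max = 16/27 = 0.5926
v^3 = 9.2^3 = 778.688
P_betz = 0.5 * rho * A * v^3 * Cp_max
P_betz = 0.5 * 1.188 * 3240.5 * 778.688 * 0.5926
P_betz = 888215.1 W

888215.1


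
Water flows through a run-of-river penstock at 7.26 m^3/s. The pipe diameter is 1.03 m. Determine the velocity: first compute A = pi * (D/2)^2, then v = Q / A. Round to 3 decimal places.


Compute pipe cross-sectional area:
  A = pi * (D/2)^2 = pi * (1.03/2)^2 = 0.8332 m^2
Calculate velocity:
  v = Q / A = 7.26 / 0.8332
  v = 8.713 m/s

8.713


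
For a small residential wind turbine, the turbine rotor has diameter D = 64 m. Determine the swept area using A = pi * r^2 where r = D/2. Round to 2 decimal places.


Compute the rotor radius:
  r = D / 2 = 64 / 2 = 32.0 m
Calculate swept area:
  A = pi * r^2 = pi * 32.0^2
  A = 3216.99 m^2

3216.99


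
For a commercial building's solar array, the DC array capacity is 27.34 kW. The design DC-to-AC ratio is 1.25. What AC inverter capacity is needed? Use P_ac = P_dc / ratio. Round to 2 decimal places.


The inverter AC capacity is determined by the DC/AC ratio.
Given: P_dc = 27.34 kW, DC/AC ratio = 1.25
P_ac = P_dc / ratio = 27.34 / 1.25
P_ac = 21.87 kW

21.87


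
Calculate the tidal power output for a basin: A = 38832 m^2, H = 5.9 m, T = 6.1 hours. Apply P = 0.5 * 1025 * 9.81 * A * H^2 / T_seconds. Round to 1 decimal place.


Convert period to seconds: T = 6.1 * 3600 = 21960.0 s
H^2 = 5.9^2 = 34.81
P = 0.5 * rho * g * A * H^2 / T
P = 0.5 * 1025 * 9.81 * 38832 * 34.81 / 21960.0
P = 309474.1 W

309474.1


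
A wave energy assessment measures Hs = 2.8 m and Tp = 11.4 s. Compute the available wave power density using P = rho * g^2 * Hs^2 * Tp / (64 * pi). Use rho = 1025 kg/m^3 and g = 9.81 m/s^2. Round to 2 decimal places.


Apply wave power formula:
  g^2 = 9.81^2 = 96.2361
  Hs^2 = 2.8^2 = 7.84
  Numerator = rho * g^2 * Hs^2 * Tp = 1025 * 96.2361 * 7.84 * 11.4 = 8816227.62
  Denominator = 64 * pi = 201.0619
  P = 8816227.62 / 201.0619 = 43848.32 W/m

43848.32


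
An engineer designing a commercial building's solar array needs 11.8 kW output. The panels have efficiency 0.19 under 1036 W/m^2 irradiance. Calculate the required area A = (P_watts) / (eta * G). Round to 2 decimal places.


Convert target power to watts: P = 11.8 * 1000 = 11800.0 W
Compute denominator: eta * G = 0.19 * 1036 = 196.84
Required area A = P / (eta * G) = 11800.0 / 196.84
A = 59.95 m^2

59.95


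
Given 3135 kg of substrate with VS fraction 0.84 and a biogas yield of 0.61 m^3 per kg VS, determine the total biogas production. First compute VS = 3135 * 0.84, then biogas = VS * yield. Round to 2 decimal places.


Compute volatile solids:
  VS = mass * VS_fraction = 3135 * 0.84 = 2633.4 kg
Calculate biogas volume:
  Biogas = VS * specific_yield = 2633.4 * 0.61
  Biogas = 1606.37 m^3

1606.37


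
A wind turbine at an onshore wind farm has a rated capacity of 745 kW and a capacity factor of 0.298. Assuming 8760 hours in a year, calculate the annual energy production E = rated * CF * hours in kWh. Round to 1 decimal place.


Annual energy = rated_kW * capacity_factor * hours_per_year
Given: P_rated = 745 kW, CF = 0.298, hours = 8760
E = 745 * 0.298 * 8760
E = 1944807.6 kWh

1944807.6


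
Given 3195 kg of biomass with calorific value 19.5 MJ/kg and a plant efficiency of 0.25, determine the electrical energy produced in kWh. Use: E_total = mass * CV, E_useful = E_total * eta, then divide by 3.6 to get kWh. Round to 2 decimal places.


Total energy = mass * CV = 3195 * 19.5 = 62302.5 MJ
Useful energy = total * eta = 62302.5 * 0.25 = 15575.63 MJ
Convert to kWh: 15575.63 / 3.6
Useful energy = 4326.56 kWh

4326.56


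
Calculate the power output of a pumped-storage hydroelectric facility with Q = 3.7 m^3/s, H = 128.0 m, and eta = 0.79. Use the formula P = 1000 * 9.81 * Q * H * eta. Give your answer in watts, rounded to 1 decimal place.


Apply the hydropower formula P = rho * g * Q * H * eta
rho * g = 1000 * 9.81 = 9810.0
P = 9810.0 * 3.7 * 128.0 * 0.79
P = 3670352.6 W

3670352.6


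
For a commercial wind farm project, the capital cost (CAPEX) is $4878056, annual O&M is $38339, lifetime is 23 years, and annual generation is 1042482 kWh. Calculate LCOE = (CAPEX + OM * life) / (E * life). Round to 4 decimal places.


Total cost = CAPEX + OM * lifetime = 4878056 + 38339 * 23 = 4878056 + 881797 = 5759853
Total generation = annual * lifetime = 1042482 * 23 = 23977086 kWh
LCOE = 5759853 / 23977086
LCOE = 0.2402 $/kWh

0.2402


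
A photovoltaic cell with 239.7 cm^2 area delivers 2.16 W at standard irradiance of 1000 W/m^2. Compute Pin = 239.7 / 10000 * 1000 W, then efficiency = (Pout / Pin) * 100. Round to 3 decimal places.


First compute the input power:
  Pin = area_cm2 / 10000 * G = 239.7 / 10000 * 1000 = 23.97 W
Then compute efficiency:
  Efficiency = (Pout / Pin) * 100 = (2.16 / 23.97) * 100
  Efficiency = 9.011%

9.011


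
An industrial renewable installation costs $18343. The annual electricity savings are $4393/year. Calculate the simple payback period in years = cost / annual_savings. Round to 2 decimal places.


Simple payback period = initial cost / annual savings
Payback = 18343 / 4393
Payback = 4.18 years

4.18


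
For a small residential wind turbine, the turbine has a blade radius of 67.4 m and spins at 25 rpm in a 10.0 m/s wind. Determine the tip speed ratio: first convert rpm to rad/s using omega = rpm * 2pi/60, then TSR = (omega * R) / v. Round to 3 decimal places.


Convert rotational speed to rad/s:
  omega = 25 * 2 * pi / 60 = 2.618 rad/s
Compute tip speed:
  v_tip = omega * R = 2.618 * 67.4 = 176.453 m/s
Tip speed ratio:
  TSR = v_tip / v_wind = 176.453 / 10.0 = 17.645

17.645


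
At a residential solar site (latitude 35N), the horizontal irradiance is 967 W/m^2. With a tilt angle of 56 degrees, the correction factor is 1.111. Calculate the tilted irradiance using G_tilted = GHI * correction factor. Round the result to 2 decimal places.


Identify the given values:
  GHI = 967 W/m^2, tilt correction factor = 1.111
Apply the formula G_tilted = GHI * factor:
  G_tilted = 967 * 1.111
  G_tilted = 1074.34 W/m^2

1074.34
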